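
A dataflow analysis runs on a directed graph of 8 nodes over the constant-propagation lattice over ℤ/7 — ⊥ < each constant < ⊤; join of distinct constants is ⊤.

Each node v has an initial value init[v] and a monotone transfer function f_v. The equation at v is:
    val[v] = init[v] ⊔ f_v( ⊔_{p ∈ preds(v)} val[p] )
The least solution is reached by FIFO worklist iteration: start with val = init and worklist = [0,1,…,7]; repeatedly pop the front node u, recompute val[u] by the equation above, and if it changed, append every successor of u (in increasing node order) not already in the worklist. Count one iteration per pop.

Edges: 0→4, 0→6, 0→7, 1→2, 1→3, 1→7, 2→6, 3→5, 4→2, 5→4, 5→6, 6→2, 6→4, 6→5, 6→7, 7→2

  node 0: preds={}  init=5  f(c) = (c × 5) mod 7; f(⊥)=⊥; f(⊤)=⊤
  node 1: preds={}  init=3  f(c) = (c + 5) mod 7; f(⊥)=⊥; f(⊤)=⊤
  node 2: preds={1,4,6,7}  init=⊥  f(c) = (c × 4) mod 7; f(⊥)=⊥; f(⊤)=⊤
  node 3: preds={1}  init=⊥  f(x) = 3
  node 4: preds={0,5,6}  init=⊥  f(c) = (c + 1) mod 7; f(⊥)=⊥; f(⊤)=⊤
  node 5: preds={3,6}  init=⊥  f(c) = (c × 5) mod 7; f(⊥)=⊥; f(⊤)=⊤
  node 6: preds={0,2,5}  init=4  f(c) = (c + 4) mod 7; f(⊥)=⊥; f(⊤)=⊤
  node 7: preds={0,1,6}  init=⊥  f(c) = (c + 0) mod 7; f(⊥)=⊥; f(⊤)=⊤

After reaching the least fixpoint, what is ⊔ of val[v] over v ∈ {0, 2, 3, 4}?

⊤

Iteration log — 11 steps:
  step 1. node 0  ⊔preds=⊥  new=5  stable
  step 2. node 1  ⊔preds=⊥  new=3  stable
  step 3. node 2  ⊔preds=⊤  new=⊤  old=⊥  +wl: 
  step 4. node 3  ⊔preds=3  new=3  old=⊥  +wl: 
  step 5. node 4  ⊔preds=⊤  new=⊤  old=⊥  +wl: 2
  step 6. node 5  ⊔preds=⊤  new=⊤  old=⊥  +wl: 4
  step 7. node 6  ⊔preds=⊤  new=⊤  old=4  +wl: 5
  step 8. node 7  ⊔preds=⊤  new=⊤  old=⊥  +wl: 
  step 9. node 2  ⊔preds=⊤  new=⊤  stable
  step 10. node 4  ⊔preds=⊤  new=⊤  stable
  step 11. node 5  ⊔preds=⊤  new=⊤  stable

Least fixpoint reached:
  node 0: 5
  node 1: 3
  node 2: ⊤
  node 3: 3
  node 4: ⊤
  node 5: ⊤
  node 6: ⊤
  node 7: ⊤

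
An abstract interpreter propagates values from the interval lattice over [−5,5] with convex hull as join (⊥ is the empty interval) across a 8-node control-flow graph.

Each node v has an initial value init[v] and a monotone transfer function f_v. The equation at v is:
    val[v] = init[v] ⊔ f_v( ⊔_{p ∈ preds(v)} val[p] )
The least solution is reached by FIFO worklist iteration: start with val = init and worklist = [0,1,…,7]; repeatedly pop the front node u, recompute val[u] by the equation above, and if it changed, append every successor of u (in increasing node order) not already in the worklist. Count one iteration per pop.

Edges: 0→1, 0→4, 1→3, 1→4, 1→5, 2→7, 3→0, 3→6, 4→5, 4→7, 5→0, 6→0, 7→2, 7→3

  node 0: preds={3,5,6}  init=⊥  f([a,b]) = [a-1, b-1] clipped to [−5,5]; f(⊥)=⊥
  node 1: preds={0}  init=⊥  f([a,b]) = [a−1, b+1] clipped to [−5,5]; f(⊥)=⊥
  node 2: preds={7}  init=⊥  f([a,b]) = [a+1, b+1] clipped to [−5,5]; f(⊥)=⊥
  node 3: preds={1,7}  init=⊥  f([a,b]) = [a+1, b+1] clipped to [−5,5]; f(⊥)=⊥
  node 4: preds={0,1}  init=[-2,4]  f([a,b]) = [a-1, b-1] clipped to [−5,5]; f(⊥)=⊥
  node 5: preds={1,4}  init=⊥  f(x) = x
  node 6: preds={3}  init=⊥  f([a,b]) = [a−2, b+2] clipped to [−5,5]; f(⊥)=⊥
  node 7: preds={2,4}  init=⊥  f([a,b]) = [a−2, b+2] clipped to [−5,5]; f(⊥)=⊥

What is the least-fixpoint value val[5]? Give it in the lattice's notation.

Worklist (29 pops):
  #1 pop 0: in=⊥ → ⊥ (no change)
  #2 pop 1: in=⊥ → ⊥ (no change)
  #3 pop 2: in=⊥ → ⊥ (no change)
  #4 pop 3: in=⊥ → ⊥ (no change)
  #5 pop 4: in=⊥ → [-2,4] (no change)
  #6 pop 5: in=[-2,4] → [-2,4] (was ⊥); enqueue [0]
  #7 pop 6: in=⊥ → ⊥ (no change)
  #8 pop 7: in=[-2,4] → [-4,5] (was ⊥); enqueue [2,3]
  #9 pop 0: in=[-2,4] → [-3,3] (was ⊥); enqueue [1,4]
  #10 pop 2: in=[-4,5] → [-3,5] (was ⊥); enqueue [7]
  #11 pop 3: in=[-4,5] → [-3,5] (was ⊥); enqueue [0,6]
  #12 pop 1: in=[-3,3] → [-4,4] (was ⊥); enqueue [3,5]
  #13 pop 4: in=[-4,4] → [-5,4] (was [-2,4]); enqueue []
  #14 pop 7: in=[-5,5] → [-5,5] (was [-4,5]); enqueue [2]
  #15 pop 0: in=[-3,5] → [-4,4] (was [-3,3]); enqueue [1,4]
  #16 pop 6: in=[-3,5] → [-5,5] (was ⊥); enqueue [0]
  #17 pop 3: in=[-5,5] → [-4,5] (was [-3,5]); enqueue [6]
  #18 pop 5: in=[-5,4] → [-5,4] (was [-2,4]); enqueue []
  #19 pop 2: in=[-5,5] → [-4,5] (was [-3,5]); enqueue [7]
  #20 pop 1: in=[-4,4] → [-5,5] (was [-4,4]); enqueue [3,5]
  #21 pop 4: in=[-5,5] → [-5,4] (no change)
  #22 pop 0: in=[-5,5] → [-5,4] (was [-4,4]); enqueue [1,4]
  #23 pop 6: in=[-4,5] → [-5,5] (no change)
  #24 pop 7: in=[-5,5] → [-5,5] (no change)
  #25 pop 3: in=[-5,5] → [-4,5] (no change)
  #26 pop 5: in=[-5,5] → [-5,5] (was [-5,4]); enqueue [0]
  #27 pop 1: in=[-5,4] → [-5,5] (no change)
  #28 pop 4: in=[-5,5] → [-5,4] (no change)
  #29 pop 0: in=[-5,5] → [-5,4] (no change)

Fixpoint:
  val[0] = [-5,4]
  val[1] = [-5,5]
  val[2] = [-4,5]
  val[3] = [-4,5]
  val[4] = [-5,4]
  val[5] = [-5,5]
  val[6] = [-5,5]
  val[7] = [-5,5]

[-5,5]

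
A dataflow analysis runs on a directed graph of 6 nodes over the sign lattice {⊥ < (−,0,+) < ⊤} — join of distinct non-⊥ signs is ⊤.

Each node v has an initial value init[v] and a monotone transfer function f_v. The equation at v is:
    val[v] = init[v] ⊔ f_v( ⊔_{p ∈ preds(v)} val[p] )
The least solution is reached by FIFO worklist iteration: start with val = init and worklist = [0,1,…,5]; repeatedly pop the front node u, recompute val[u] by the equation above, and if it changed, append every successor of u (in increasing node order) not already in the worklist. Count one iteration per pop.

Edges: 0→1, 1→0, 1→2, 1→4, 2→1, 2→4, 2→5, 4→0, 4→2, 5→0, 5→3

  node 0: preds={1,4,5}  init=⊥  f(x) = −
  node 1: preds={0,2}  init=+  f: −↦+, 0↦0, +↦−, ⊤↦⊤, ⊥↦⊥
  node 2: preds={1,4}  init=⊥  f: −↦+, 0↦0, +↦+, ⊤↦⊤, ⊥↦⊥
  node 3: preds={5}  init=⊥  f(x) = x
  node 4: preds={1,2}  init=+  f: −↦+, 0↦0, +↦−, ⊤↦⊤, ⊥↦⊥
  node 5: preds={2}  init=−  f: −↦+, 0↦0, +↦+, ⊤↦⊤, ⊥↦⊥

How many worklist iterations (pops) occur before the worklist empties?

13

Worklist (13 pops):
  #1 pop 0: in=⊤ → − (was ⊥); enqueue []
  #2 pop 1: in=− → + (no change)
  #3 pop 2: in=+ → + (was ⊥); enqueue [1]
  #4 pop 3: in=− → − (was ⊥); enqueue []
  #5 pop 4: in=+ → ⊤ (was +); enqueue [0,2]
  #6 pop 5: in=+ → ⊤ (was −); enqueue [3]
  #7 pop 1: in=⊤ → ⊤ (was +); enqueue [4]
  #8 pop 0: in=⊤ → − (no change)
  #9 pop 2: in=⊤ → ⊤ (was +); enqueue [1,5]
  #10 pop 3: in=⊤ → ⊤ (was −); enqueue []
  #11 pop 4: in=⊤ → ⊤ (no change)
  #12 pop 1: in=⊤ → ⊤ (no change)
  #13 pop 5: in=⊤ → ⊤ (no change)

Fixpoint:
  val[0] = −
  val[1] = ⊤
  val[2] = ⊤
  val[3] = ⊤
  val[4] = ⊤
  val[5] = ⊤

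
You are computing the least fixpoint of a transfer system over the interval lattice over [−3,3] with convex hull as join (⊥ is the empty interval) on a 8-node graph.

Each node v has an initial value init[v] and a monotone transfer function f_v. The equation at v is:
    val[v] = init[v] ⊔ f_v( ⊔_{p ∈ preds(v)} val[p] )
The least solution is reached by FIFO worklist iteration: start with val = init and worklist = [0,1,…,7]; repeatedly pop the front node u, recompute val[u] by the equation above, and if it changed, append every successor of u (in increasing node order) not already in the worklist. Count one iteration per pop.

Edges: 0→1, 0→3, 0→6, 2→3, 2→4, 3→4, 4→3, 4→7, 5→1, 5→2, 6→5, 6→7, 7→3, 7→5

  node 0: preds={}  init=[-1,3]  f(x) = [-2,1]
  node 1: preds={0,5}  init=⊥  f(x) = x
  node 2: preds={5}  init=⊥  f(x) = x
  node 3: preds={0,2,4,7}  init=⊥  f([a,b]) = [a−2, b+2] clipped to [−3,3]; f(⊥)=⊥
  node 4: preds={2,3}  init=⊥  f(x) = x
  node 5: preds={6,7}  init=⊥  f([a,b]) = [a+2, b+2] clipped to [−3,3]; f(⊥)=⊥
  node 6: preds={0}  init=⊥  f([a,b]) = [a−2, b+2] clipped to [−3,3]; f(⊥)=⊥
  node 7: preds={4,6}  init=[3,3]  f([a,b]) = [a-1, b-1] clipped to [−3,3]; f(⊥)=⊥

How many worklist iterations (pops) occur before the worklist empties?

18

Iteration log — 18 steps:
  step 1. node 0  ⊔preds=⊥  new=[-2,3]  old=[-1,3]  +wl: 
  step 2. node 1  ⊔preds=[-2,3]  new=[-2,3]  old=⊥  +wl: 
  step 3. node 2  ⊔preds=⊥  new=⊥  stable
  step 4. node 3  ⊔preds=[-2,3]  new=[-3,3]  old=⊥  +wl: 
  step 5. node 4  ⊔preds=[-3,3]  new=[-3,3]  old=⊥  +wl: 3
  step 6. node 5  ⊔preds=[3,3]  new=[3,3]  old=⊥  +wl: 1,2
  step 7. node 6  ⊔preds=[-2,3]  new=[-3,3]  old=⊥  +wl: 5
  step 8. node 7  ⊔preds=[-3,3]  new=[-3,3]  old=[3,3]  +wl: 
  step 9. node 3  ⊔preds=[-3,3]  new=[-3,3]  stable
  step 10. node 1  ⊔preds=[-2,3]  new=[-2,3]  stable
  step 11. node 2  ⊔preds=[3,3]  new=[3,3]  old=⊥  +wl: 3,4
  step 12. node 5  ⊔preds=[-3,3]  new=[-1,3]  old=[3,3]  +wl: 1,2
  step 13. node 3  ⊔preds=[-3,3]  new=[-3,3]  stable
  step 14. node 4  ⊔preds=[-3,3]  new=[-3,3]  stable
  step 15. node 1  ⊔preds=[-2,3]  new=[-2,3]  stable
  step 16. node 2  ⊔preds=[-1,3]  new=[-1,3]  old=[3,3]  +wl: 3,4
  step 17. node 3  ⊔preds=[-3,3]  new=[-3,3]  stable
  step 18. node 4  ⊔preds=[-3,3]  new=[-3,3]  stable

Least fixpoint reached:
  node 0: [-2,3]
  node 1: [-2,3]
  node 2: [-1,3]
  node 3: [-3,3]
  node 4: [-3,3]
  node 5: [-1,3]
  node 6: [-3,3]
  node 7: [-3,3]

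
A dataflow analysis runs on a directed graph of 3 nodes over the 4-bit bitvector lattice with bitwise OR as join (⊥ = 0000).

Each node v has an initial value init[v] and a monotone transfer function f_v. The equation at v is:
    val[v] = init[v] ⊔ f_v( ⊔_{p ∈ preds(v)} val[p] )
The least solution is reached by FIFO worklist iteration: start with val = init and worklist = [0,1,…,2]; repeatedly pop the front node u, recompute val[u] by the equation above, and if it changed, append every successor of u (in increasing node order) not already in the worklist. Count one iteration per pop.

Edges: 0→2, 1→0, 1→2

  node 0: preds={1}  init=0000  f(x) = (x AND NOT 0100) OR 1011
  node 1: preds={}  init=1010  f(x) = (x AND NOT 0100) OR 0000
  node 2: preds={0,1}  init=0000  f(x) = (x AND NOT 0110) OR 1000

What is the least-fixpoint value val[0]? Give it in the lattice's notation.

1011

Trace (3 dequeues):
  [1] u=0 | in 1010 | out 1011 | prev 0000 | push {}
  [2] u=1 | in 0000 | out 1010 | ==
  [3] u=2 | in 1011 | out 1001 | prev 0000 | push {}

Converged values:
  [0] 1011
  [1] 1010
  [2] 1001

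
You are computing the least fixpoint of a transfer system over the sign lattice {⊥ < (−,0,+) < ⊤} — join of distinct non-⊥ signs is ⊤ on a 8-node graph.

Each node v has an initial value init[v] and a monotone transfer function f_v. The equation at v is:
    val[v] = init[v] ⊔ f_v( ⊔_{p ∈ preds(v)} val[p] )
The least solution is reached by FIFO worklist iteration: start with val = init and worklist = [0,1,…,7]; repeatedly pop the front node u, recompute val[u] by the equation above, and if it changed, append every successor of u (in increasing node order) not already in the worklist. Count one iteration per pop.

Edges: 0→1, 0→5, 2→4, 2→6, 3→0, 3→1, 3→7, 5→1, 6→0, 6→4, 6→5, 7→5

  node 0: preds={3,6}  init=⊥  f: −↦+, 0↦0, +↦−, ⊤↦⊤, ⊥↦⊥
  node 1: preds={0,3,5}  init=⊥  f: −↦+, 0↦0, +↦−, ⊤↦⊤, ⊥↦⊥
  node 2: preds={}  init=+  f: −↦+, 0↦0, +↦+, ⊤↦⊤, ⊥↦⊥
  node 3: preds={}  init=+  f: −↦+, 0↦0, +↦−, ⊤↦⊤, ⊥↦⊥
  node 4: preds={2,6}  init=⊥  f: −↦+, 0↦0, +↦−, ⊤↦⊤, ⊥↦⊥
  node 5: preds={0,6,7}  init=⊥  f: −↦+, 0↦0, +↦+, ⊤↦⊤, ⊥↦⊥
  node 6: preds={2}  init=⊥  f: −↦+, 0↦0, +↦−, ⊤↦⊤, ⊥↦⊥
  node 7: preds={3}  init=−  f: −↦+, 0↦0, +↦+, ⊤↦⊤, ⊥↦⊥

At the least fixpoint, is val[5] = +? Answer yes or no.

Worklist (13 pops):
  #1 pop 0: in=+ → − (was ⊥); enqueue []
  #2 pop 1: in=⊤ → ⊤ (was ⊥); enqueue []
  #3 pop 2: in=⊥ → + (no change)
  #4 pop 3: in=⊥ → + (no change)
  #5 pop 4: in=+ → − (was ⊥); enqueue []
  #6 pop 5: in=− → + (was ⊥); enqueue [1]
  #7 pop 6: in=+ → − (was ⊥); enqueue [0,4,5]
  #8 pop 7: in=+ → ⊤ (was −); enqueue []
  #9 pop 1: in=⊤ → ⊤ (no change)
  #10 pop 0: in=⊤ → ⊤ (was −); enqueue [1]
  #11 pop 4: in=⊤ → ⊤ (was −); enqueue []
  #12 pop 5: in=⊤ → ⊤ (was +); enqueue []
  #13 pop 1: in=⊤ → ⊤ (no change)

Fixpoint:
  val[0] = ⊤
  val[1] = ⊤
  val[2] = +
  val[3] = +
  val[4] = ⊤
  val[5] = ⊤
  val[6] = −
  val[7] = ⊤

no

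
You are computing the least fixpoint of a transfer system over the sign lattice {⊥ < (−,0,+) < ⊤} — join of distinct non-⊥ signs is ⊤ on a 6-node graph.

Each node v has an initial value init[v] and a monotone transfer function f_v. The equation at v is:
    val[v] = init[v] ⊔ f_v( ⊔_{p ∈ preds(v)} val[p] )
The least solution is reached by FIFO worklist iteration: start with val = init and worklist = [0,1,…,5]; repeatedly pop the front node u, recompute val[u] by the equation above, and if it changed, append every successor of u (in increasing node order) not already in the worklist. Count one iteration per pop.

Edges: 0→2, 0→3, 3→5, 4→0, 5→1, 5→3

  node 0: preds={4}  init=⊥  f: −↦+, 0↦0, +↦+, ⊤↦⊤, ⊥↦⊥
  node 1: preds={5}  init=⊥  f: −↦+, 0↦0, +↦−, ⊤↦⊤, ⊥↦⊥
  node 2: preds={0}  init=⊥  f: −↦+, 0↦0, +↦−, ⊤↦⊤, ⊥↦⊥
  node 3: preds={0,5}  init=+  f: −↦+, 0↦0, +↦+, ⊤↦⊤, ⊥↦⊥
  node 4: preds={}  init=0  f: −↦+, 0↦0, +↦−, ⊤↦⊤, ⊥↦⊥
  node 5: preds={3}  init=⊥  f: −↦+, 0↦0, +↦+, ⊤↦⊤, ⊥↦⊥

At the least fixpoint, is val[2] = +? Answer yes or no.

no

Worklist (8 pops):
  #1 pop 0: in=0 → 0 (was ⊥); enqueue []
  #2 pop 1: in=⊥ → ⊥ (no change)
  #3 pop 2: in=0 → 0 (was ⊥); enqueue []
  #4 pop 3: in=0 → ⊤ (was +); enqueue []
  #5 pop 4: in=⊥ → 0 (no change)
  #6 pop 5: in=⊤ → ⊤ (was ⊥); enqueue [1,3]
  #7 pop 1: in=⊤ → ⊤ (was ⊥); enqueue []
  #8 pop 3: in=⊤ → ⊤ (no change)

Fixpoint:
  val[0] = 0
  val[1] = ⊤
  val[2] = 0
  val[3] = ⊤
  val[4] = 0
  val[5] = ⊤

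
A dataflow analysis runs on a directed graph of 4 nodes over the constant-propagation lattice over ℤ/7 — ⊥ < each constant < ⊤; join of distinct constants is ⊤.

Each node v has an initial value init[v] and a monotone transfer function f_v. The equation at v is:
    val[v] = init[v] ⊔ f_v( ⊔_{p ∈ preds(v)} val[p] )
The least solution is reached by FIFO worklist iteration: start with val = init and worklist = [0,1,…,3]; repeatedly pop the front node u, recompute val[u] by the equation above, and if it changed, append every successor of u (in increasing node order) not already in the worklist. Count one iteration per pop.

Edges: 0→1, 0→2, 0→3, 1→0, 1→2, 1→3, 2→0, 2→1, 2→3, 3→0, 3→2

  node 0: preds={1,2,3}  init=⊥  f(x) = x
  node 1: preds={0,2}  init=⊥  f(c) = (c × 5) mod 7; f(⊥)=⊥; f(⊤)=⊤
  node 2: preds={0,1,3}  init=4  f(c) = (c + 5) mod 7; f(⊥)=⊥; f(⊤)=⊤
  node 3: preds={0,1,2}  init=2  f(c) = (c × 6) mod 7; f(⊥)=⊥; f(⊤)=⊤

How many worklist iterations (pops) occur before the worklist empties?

Worklist (7 pops):
  #1 pop 0: in=⊤ → ⊤ (was ⊥); enqueue []
  #2 pop 1: in=⊤ → ⊤ (was ⊥); enqueue [0]
  #3 pop 2: in=⊤ → ⊤ (was 4); enqueue [1]
  #4 pop 3: in=⊤ → ⊤ (was 2); enqueue [2]
  #5 pop 0: in=⊤ → ⊤ (no change)
  #6 pop 1: in=⊤ → ⊤ (no change)
  #7 pop 2: in=⊤ → ⊤ (no change)

Fixpoint:
  val[0] = ⊤
  val[1] = ⊤
  val[2] = ⊤
  val[3] = ⊤

7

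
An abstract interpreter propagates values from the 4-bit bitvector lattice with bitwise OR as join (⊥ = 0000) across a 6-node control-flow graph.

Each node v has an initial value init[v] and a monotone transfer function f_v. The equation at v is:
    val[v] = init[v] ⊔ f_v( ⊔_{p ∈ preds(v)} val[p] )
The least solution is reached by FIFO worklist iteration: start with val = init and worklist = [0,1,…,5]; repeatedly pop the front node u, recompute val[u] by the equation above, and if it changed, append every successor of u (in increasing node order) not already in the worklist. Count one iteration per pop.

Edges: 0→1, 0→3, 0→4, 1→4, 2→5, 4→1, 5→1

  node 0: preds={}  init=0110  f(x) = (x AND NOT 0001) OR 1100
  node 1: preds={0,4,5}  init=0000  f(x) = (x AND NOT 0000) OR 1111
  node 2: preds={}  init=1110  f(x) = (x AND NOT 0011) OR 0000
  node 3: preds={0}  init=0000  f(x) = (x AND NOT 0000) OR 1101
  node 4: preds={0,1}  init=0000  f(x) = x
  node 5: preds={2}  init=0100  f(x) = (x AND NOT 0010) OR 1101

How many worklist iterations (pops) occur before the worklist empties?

Iteration log — 7 steps:
  step 1. node 0  ⊔preds=0000  new=1110  old=0110  +wl: 
  step 2. node 1  ⊔preds=1110  new=1111  old=0000  +wl: 
  step 3. node 2  ⊔preds=0000  new=1110  stable
  step 4. node 3  ⊔preds=1110  new=1111  old=0000  +wl: 
  step 5. node 4  ⊔preds=1111  new=1111  old=0000  +wl: 1
  step 6. node 5  ⊔preds=1110  new=1101  old=0100  +wl: 
  step 7. node 1  ⊔preds=1111  new=1111  stable

Least fixpoint reached:
  node 0: 1110
  node 1: 1111
  node 2: 1110
  node 3: 1111
  node 4: 1111
  node 5: 1101

7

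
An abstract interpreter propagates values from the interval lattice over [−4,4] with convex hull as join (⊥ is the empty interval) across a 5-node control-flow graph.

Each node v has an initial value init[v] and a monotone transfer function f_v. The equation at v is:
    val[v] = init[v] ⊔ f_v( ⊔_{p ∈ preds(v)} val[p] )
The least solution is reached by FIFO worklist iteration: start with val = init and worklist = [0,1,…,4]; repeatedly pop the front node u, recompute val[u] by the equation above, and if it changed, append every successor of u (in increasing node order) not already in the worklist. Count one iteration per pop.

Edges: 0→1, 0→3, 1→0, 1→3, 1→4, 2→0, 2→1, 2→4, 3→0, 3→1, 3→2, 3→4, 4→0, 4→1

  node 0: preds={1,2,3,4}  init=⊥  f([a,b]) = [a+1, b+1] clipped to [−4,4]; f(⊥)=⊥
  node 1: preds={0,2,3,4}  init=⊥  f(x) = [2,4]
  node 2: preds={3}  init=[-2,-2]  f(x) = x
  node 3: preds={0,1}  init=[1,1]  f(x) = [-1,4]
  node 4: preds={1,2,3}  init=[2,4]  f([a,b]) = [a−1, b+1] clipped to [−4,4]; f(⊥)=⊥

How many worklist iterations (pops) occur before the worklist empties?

Iteration log — 12 steps:
  step 1. node 0  ⊔preds=[-2,4]  new=[-1,4]  old=⊥  +wl: 
  step 2. node 1  ⊔preds=[-2,4]  new=[2,4]  old=⊥  +wl: 0
  step 3. node 2  ⊔preds=[1,1]  new=[-2,1]  old=[-2,-2]  +wl: 1
  step 4. node 3  ⊔preds=[-1,4]  new=[-1,4]  old=[1,1]  +wl: 2
  step 5. node 4  ⊔preds=[-2,4]  new=[-3,4]  old=[2,4]  +wl: 
  step 6. node 0  ⊔preds=[-3,4]  new=[-2,4]  old=[-1,4]  +wl: 3
  step 7. node 1  ⊔preds=[-3,4]  new=[2,4]  stable
  step 8. node 2  ⊔preds=[-1,4]  new=[-2,4]  old=[-2,1]  +wl: 0,1,4
  step 9. node 3  ⊔preds=[-2,4]  new=[-1,4]  stable
  step 10. node 0  ⊔preds=[-3,4]  new=[-2,4]  stable
  step 11. node 1  ⊔preds=[-3,4]  new=[2,4]  stable
  step 12. node 4  ⊔preds=[-2,4]  new=[-3,4]  stable

Least fixpoint reached:
  node 0: [-2,4]
  node 1: [2,4]
  node 2: [-2,4]
  node 3: [-1,4]
  node 4: [-3,4]

12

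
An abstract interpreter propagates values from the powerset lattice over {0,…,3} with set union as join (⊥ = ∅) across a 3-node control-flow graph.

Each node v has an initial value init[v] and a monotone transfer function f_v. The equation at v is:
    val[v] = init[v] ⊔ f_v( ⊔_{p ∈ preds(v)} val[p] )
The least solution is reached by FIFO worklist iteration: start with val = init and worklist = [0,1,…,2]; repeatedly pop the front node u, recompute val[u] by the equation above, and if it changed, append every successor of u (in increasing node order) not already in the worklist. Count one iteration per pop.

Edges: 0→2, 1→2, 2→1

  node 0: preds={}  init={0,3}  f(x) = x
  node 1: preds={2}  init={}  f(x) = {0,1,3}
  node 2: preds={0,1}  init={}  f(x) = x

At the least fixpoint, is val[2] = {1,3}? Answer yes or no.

no

Iteration log — 4 steps:
  step 1. node 0  ⊔preds={}  new={0,3}  stable
  step 2. node 1  ⊔preds={}  new={0,1,3}  old={}  +wl: 
  step 3. node 2  ⊔preds={0,1,3}  new={0,1,3}  old={}  +wl: 1
  step 4. node 1  ⊔preds={0,1,3}  new={0,1,3}  stable

Least fixpoint reached:
  node 0: {0,3}
  node 1: {0,1,3}
  node 2: {0,1,3}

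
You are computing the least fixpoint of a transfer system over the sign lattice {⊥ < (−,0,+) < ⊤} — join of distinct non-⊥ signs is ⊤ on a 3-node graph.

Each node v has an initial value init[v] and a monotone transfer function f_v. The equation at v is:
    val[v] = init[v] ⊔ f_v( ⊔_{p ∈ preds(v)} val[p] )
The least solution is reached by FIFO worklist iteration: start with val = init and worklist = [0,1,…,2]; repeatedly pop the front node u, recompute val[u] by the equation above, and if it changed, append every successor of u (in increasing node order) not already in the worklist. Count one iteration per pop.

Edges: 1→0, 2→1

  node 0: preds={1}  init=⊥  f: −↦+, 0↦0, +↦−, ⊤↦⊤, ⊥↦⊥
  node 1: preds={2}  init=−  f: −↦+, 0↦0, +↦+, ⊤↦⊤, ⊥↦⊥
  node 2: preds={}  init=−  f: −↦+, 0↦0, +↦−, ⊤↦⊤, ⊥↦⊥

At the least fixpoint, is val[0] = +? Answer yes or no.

Iteration log — 4 steps:
  step 1. node 0  ⊔preds=−  new=+  old=⊥  +wl: 
  step 2. node 1  ⊔preds=−  new=⊤  old=−  +wl: 0
  step 3. node 2  ⊔preds=⊥  new=−  stable
  step 4. node 0  ⊔preds=⊤  new=⊤  old=+  +wl: 

Least fixpoint reached:
  node 0: ⊤
  node 1: ⊤
  node 2: −

no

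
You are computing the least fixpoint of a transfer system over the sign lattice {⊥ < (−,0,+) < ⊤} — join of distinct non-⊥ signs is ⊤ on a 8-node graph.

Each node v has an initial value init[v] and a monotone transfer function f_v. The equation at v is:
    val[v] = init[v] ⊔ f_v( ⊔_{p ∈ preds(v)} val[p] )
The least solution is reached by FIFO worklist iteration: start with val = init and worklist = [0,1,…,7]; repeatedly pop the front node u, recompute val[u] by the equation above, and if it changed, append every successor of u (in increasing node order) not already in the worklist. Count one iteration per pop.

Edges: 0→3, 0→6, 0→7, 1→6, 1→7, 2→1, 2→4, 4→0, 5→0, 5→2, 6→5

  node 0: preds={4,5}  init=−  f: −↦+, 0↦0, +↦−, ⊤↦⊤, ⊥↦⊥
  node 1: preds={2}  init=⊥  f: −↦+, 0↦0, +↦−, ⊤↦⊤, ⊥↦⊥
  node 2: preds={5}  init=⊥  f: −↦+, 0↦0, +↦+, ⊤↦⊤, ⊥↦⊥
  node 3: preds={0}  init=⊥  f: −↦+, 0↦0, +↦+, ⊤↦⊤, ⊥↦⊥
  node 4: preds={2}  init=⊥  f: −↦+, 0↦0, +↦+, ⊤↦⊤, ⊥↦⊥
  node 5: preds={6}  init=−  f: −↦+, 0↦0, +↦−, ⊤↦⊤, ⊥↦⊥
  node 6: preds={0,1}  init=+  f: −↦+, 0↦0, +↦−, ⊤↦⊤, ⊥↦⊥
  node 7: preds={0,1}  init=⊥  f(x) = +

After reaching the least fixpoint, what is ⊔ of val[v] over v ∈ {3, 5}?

Iteration log — 20 steps:
  step 1. node 0  ⊔preds=−  new=⊤  old=−  +wl: 
  step 2. node 1  ⊔preds=⊥  new=⊥  stable
  step 3. node 2  ⊔preds=−  new=+  old=⊥  +wl: 1
  step 4. node 3  ⊔preds=⊤  new=⊤  old=⊥  +wl: 
  step 5. node 4  ⊔preds=+  new=+  old=⊥  +wl: 0
  step 6. node 5  ⊔preds=+  new=−  stable
  step 7. node 6  ⊔preds=⊤  new=⊤  old=+  +wl: 5
  step 8. node 7  ⊔preds=⊤  new=+  old=⊥  +wl: 
  step 9. node 1  ⊔preds=+  new=−  old=⊥  +wl: 6,7
  step 10. node 0  ⊔preds=⊤  new=⊤  stable
  step 11. node 5  ⊔preds=⊤  new=⊤  old=−  +wl: 0,2
  step 12. node 6  ⊔preds=⊤  new=⊤  stable
  step 13. node 7  ⊔preds=⊤  new=+  stable
  step 14. node 0  ⊔preds=⊤  new=⊤  stable
  step 15. node 2  ⊔preds=⊤  new=⊤  old=+  +wl: 1,4
  step 16. node 1  ⊔preds=⊤  new=⊤  old=−  +wl: 6,7
  step 17. node 4  ⊔preds=⊤  new=⊤  old=+  +wl: 0
  step 18. node 6  ⊔preds=⊤  new=⊤  stable
  step 19. node 7  ⊔preds=⊤  new=+  stable
  step 20. node 0  ⊔preds=⊤  new=⊤  stable

Least fixpoint reached:
  node 0: ⊤
  node 1: ⊤
  node 2: ⊤
  node 3: ⊤
  node 4: ⊤
  node 5: ⊤
  node 6: ⊤
  node 7: +

⊤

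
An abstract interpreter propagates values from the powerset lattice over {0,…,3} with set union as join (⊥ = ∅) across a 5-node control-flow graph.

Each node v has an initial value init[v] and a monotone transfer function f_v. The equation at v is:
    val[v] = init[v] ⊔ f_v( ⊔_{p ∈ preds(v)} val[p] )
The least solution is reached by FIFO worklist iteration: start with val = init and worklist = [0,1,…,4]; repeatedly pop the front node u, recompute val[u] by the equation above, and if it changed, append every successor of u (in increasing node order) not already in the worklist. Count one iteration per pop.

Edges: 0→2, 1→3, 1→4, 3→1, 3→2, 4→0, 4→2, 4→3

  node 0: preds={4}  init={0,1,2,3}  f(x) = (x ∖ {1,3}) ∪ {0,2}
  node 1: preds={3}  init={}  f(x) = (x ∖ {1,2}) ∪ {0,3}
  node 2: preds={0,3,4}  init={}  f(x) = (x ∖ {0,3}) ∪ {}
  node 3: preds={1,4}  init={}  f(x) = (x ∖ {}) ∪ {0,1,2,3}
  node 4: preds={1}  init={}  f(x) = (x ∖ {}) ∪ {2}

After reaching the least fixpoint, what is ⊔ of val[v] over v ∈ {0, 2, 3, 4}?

{0,1,2,3}

Trace (9 dequeues):
  [1] u=0 | in {} | out {0,1,2,3} | ==
  [2] u=1 | in {} | out {0,3} | prev {} | push {}
  [3] u=2 | in {0,1,2,3} | out {1,2} | prev {} | push {}
  [4] u=3 | in {0,3} | out {0,1,2,3} | prev {} | push {1,2}
  [5] u=4 | in {0,3} | out {0,2,3} | prev {} | push {0,3}
  [6] u=1 | in {0,1,2,3} | out {0,3} | ==
  [7] u=2 | in {0,1,2,3} | out {1,2} | ==
  [8] u=0 | in {0,2,3} | out {0,1,2,3} | ==
  [9] u=3 | in {0,2,3} | out {0,1,2,3} | ==

Converged values:
  [0] {0,1,2,3}
  [1] {0,3}
  [2] {1,2}
  [3] {0,1,2,3}
  [4] {0,2,3}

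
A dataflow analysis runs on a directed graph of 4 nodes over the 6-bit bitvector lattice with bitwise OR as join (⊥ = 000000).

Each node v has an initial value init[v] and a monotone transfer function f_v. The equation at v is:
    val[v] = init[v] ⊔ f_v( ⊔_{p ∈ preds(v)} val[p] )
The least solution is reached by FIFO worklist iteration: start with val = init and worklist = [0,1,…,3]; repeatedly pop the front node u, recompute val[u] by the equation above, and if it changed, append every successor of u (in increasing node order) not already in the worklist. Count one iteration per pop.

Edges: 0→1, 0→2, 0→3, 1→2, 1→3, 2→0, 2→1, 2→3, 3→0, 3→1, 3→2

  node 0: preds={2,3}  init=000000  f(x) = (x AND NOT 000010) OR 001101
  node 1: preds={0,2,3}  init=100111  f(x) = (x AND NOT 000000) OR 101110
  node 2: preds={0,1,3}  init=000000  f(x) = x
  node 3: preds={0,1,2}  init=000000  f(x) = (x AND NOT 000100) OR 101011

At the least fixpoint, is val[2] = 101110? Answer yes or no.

Iteration log — 8 steps:
  step 1. node 0  ⊔preds=000000  new=001101  old=000000  +wl: 
  step 2. node 1  ⊔preds=001101  new=101111  old=100111  +wl: 
  step 3. node 2  ⊔preds=101111  new=101111  old=000000  +wl: 0,1
  step 4. node 3  ⊔preds=101111  new=101011  old=000000  +wl: 2
  step 5. node 0  ⊔preds=101111  new=101101  old=001101  +wl: 3
  step 6. node 1  ⊔preds=101111  new=101111  stable
  step 7. node 2  ⊔preds=101111  new=101111  stable
  step 8. node 3  ⊔preds=101111  new=101011  stable

Least fixpoint reached:
  node 0: 101101
  node 1: 101111
  node 2: 101111
  node 3: 101011

no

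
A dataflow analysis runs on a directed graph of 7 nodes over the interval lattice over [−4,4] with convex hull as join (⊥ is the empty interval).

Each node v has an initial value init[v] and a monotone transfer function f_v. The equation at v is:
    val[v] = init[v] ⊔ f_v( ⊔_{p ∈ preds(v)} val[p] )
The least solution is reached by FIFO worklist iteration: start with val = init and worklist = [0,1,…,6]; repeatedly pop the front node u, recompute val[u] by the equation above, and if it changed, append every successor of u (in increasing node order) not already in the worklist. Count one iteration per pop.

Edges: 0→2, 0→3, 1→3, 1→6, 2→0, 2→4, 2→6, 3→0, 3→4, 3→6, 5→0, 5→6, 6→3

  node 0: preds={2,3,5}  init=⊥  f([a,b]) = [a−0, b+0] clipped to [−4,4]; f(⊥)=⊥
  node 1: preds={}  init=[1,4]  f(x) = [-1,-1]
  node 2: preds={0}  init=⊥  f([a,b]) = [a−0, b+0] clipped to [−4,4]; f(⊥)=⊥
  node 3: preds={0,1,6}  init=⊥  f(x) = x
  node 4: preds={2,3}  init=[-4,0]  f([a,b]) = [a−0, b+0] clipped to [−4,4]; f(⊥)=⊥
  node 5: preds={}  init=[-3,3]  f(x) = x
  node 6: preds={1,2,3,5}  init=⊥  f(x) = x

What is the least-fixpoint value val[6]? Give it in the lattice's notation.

Worklist (13 pops):
  #1 pop 0: in=[-3,3] → [-3,3] (was ⊥); enqueue []
  #2 pop 1: in=⊥ → [-1,4] (was [1,4]); enqueue []
  #3 pop 2: in=[-3,3] → [-3,3] (was ⊥); enqueue [0]
  #4 pop 3: in=[-3,4] → [-3,4] (was ⊥); enqueue []
  #5 pop 4: in=[-3,4] → [-4,4] (was [-4,0]); enqueue []
  #6 pop 5: in=⊥ → [-3,3] (no change)
  #7 pop 6: in=[-3,4] → [-3,4] (was ⊥); enqueue [3]
  #8 pop 0: in=[-3,4] → [-3,4] (was [-3,3]); enqueue [2]
  #9 pop 3: in=[-3,4] → [-3,4] (no change)
  #10 pop 2: in=[-3,4] → [-3,4] (was [-3,3]); enqueue [0,4,6]
  #11 pop 0: in=[-3,4] → [-3,4] (no change)
  #12 pop 4: in=[-3,4] → [-4,4] (no change)
  #13 pop 6: in=[-3,4] → [-3,4] (no change)

Fixpoint:
  val[0] = [-3,4]
  val[1] = [-1,4]
  val[2] = [-3,4]
  val[3] = [-3,4]
  val[4] = [-4,4]
  val[5] = [-3,3]
  val[6] = [-3,4]

[-3,4]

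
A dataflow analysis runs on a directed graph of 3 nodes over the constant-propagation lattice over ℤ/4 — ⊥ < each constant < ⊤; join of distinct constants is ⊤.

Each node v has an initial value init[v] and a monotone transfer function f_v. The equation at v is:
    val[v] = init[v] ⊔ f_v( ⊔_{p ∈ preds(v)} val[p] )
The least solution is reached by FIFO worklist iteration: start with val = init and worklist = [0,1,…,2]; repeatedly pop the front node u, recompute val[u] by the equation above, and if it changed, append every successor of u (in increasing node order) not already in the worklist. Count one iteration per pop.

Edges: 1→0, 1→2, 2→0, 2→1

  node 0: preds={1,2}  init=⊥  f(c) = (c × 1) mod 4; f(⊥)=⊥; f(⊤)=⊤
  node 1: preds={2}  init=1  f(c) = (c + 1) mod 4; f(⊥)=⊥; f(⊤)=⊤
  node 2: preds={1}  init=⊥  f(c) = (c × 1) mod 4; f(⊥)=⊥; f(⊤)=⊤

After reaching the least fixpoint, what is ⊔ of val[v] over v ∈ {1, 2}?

⊤

Iteration log — 9 steps:
  step 1. node 0  ⊔preds=1  new=1  old=⊥  +wl: 
  step 2. node 1  ⊔preds=⊥  new=1  stable
  step 3. node 2  ⊔preds=1  new=1  old=⊥  +wl: 0,1
  step 4. node 0  ⊔preds=1  new=1  stable
  step 5. node 1  ⊔preds=1  new=⊤  old=1  +wl: 0,2
  step 6. node 0  ⊔preds=⊤  new=⊤  old=1  +wl: 
  step 7. node 2  ⊔preds=⊤  new=⊤  old=1  +wl: 0,1
  step 8. node 0  ⊔preds=⊤  new=⊤  stable
  step 9. node 1  ⊔preds=⊤  new=⊤  stable

Least fixpoint reached:
  node 0: ⊤
  node 1: ⊤
  node 2: ⊤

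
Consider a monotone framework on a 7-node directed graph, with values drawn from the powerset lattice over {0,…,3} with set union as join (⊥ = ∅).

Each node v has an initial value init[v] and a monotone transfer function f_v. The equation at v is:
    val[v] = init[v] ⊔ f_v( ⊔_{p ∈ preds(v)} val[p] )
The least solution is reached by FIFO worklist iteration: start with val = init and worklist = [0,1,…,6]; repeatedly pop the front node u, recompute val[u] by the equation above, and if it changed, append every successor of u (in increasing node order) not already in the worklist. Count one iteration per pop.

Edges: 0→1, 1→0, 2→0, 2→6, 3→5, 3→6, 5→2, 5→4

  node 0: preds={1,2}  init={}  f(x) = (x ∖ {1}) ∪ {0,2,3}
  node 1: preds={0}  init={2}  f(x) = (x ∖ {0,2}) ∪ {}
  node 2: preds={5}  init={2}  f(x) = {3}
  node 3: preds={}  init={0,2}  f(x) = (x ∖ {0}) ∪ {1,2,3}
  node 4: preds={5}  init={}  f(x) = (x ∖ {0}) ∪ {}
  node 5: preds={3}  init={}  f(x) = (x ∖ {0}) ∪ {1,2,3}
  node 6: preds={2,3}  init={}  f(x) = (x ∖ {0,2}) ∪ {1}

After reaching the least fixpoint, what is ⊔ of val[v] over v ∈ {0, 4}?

{0,1,2,3}

Iteration log — 10 steps:
  step 1. node 0  ⊔preds={2}  new={0,2,3}  old={}  +wl: 
  step 2. node 1  ⊔preds={0,2,3}  new={2,3}  old={2}  +wl: 0
  step 3. node 2  ⊔preds={}  new={2,3}  old={2}  +wl: 
  step 4. node 3  ⊔preds={}  new={0,1,2,3}  old={0,2}  +wl: 
  step 5. node 4  ⊔preds={}  new={}  stable
  step 6. node 5  ⊔preds={0,1,2,3}  new={1,2,3}  old={}  +wl: 2,4
  step 7. node 6  ⊔preds={0,1,2,3}  new={1,3}  old={}  +wl: 
  step 8. node 0  ⊔preds={2,3}  new={0,2,3}  stable
  step 9. node 2  ⊔preds={1,2,3}  new={2,3}  stable
  step 10. node 4  ⊔preds={1,2,3}  new={1,2,3}  old={}  +wl: 

Least fixpoint reached:
  node 0: {0,2,3}
  node 1: {2,3}
  node 2: {2,3}
  node 3: {0,1,2,3}
  node 4: {1,2,3}
  node 5: {1,2,3}
  node 6: {1,3}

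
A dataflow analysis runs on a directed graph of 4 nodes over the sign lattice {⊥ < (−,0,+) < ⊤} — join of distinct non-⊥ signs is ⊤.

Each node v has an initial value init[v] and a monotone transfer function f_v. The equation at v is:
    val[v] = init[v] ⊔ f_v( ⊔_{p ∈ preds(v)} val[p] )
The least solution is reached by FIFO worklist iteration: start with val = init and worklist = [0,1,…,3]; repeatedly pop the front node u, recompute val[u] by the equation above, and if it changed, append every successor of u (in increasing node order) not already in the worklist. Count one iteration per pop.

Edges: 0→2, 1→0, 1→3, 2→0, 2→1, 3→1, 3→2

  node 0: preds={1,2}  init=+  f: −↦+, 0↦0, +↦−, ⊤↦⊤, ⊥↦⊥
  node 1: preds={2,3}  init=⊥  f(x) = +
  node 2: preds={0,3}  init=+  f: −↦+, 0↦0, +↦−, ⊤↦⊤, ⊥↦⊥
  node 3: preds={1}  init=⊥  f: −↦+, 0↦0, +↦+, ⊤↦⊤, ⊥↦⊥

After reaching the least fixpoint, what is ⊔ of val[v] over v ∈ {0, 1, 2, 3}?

⊤

Worklist (7 pops):
  #1 pop 0: in=+ → ⊤ (was +); enqueue []
  #2 pop 1: in=+ → + (was ⊥); enqueue [0]
  #3 pop 2: in=⊤ → ⊤ (was +); enqueue [1]
  #4 pop 3: in=+ → + (was ⊥); enqueue [2]
  #5 pop 0: in=⊤ → ⊤ (no change)
  #6 pop 1: in=⊤ → + (no change)
  #7 pop 2: in=⊤ → ⊤ (no change)

Fixpoint:
  val[0] = ⊤
  val[1] = +
  val[2] = ⊤
  val[3] = +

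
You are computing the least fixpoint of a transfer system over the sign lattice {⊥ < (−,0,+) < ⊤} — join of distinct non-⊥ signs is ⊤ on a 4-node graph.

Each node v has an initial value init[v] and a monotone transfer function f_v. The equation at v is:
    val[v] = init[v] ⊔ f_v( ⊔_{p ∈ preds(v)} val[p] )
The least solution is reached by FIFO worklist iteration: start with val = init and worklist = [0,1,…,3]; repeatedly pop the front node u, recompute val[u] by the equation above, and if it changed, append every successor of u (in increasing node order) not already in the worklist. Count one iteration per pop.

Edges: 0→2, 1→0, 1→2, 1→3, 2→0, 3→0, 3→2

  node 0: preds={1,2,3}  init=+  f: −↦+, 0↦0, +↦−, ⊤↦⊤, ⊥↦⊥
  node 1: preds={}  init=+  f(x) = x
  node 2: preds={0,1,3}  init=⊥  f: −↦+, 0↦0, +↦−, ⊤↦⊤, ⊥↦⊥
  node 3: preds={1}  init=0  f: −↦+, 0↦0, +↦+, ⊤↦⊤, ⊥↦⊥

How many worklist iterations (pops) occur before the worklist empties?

6

Trace (6 dequeues):
  [1] u=0 | in ⊤ | out ⊤ | prev + | push {}
  [2] u=1 | in ⊥ | out + | ==
  [3] u=2 | in ⊤ | out ⊤ | prev ⊥ | push {0}
  [4] u=3 | in + | out ⊤ | prev 0 | push {2}
  [5] u=0 | in ⊤ | out ⊤ | ==
  [6] u=2 | in ⊤ | out ⊤ | ==

Converged values:
  [0] ⊤
  [1] +
  [2] ⊤
  [3] ⊤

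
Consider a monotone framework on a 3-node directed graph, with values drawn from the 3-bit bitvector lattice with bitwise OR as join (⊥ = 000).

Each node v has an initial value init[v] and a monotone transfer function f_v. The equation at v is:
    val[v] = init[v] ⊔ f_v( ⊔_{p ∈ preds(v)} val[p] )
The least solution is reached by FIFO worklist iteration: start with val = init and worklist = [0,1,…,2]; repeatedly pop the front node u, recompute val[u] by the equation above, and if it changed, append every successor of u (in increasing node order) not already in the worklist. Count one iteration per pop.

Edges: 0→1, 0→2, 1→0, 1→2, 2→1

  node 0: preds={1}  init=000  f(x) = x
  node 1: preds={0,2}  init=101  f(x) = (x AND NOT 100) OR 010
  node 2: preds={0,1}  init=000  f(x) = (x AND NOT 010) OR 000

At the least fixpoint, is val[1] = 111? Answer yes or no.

yes

Trace (6 dequeues):
  [1] u=0 | in 101 | out 101 | prev 000 | push {}
  [2] u=1 | in 101 | out 111 | prev 101 | push {0}
  [3] u=2 | in 111 | out 101 | prev 000 | push {1}
  [4] u=0 | in 111 | out 111 | prev 101 | push {2}
  [5] u=1 | in 111 | out 111 | ==
  [6] u=2 | in 111 | out 101 | ==

Converged values:
  [0] 111
  [1] 111
  [2] 101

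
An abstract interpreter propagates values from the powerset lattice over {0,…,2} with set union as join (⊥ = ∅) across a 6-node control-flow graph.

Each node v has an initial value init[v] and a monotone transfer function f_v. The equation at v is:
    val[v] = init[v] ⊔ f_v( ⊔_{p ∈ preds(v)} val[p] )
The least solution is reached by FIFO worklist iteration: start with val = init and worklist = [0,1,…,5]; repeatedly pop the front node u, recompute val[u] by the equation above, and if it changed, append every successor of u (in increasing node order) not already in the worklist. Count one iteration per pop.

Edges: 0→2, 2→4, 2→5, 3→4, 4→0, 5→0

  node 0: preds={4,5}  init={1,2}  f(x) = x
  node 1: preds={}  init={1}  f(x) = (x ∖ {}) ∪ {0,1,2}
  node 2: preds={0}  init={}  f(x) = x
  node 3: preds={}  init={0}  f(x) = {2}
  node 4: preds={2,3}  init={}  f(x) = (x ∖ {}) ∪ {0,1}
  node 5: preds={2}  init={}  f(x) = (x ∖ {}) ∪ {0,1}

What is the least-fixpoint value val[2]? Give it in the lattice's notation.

{0,1,2}

Worklist (10 pops):
  #1 pop 0: in={} → {1,2} (no change)
  #2 pop 1: in={} → {0,1,2} (was {1}); enqueue []
  #3 pop 2: in={1,2} → {1,2} (was {}); enqueue []
  #4 pop 3: in={} → {0,2} (was {0}); enqueue []
  #5 pop 4: in={0,1,2} → {0,1,2} (was {}); enqueue [0]
  #6 pop 5: in={1,2} → {0,1,2} (was {}); enqueue []
  #7 pop 0: in={0,1,2} → {0,1,2} (was {1,2}); enqueue [2]
  #8 pop 2: in={0,1,2} → {0,1,2} (was {1,2}); enqueue [4,5]
  #9 pop 4: in={0,1,2} → {0,1,2} (no change)
  #10 pop 5: in={0,1,2} → {0,1,2} (no change)

Fixpoint:
  val[0] = {0,1,2}
  val[1] = {0,1,2}
  val[2] = {0,1,2}
  val[3] = {0,2}
  val[4] = {0,1,2}
  val[5] = {0,1,2}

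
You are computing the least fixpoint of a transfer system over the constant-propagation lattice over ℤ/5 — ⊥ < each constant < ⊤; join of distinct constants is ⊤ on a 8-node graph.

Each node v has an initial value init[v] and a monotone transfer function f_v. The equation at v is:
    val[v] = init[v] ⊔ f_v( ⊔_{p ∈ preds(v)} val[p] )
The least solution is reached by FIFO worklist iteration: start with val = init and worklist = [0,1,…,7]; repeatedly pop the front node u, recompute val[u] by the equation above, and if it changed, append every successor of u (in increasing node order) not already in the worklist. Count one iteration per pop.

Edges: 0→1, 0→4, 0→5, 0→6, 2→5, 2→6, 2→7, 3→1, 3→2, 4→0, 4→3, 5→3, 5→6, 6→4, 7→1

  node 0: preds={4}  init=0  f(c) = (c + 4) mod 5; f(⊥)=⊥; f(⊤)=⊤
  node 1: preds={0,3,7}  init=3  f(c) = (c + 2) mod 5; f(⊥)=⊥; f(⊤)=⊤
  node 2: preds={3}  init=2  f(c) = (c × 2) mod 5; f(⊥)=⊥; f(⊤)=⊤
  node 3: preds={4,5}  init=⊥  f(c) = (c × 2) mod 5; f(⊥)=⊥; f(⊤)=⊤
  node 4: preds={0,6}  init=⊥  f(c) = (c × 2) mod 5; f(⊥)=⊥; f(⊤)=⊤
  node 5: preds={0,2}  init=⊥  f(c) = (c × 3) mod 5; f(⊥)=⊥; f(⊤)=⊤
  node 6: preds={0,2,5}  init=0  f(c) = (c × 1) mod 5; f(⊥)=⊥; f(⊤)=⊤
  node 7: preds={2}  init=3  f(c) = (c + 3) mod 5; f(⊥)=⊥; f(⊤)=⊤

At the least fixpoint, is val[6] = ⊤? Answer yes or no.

yes

Iteration log — 20 steps:
  step 1. node 0  ⊔preds=⊥  new=0  stable
  step 2. node 1  ⊔preds=⊤  new=⊤  old=3  +wl: 
  step 3. node 2  ⊔preds=⊥  new=2  stable
  step 4. node 3  ⊔preds=⊥  new=⊥  stable
  step 5. node 4  ⊔preds=0  new=0  old=⊥  +wl: 0,3
  step 6. node 5  ⊔preds=⊤  new=⊤  old=⊥  +wl: 
  step 7. node 6  ⊔preds=⊤  new=⊤  old=0  +wl: 4
  step 8. node 7  ⊔preds=2  new=⊤  old=3  +wl: 1
  step 9. node 0  ⊔preds=0  new=⊤  old=0  +wl: 5,6
  step 10. node 3  ⊔preds=⊤  new=⊤  old=⊥  +wl: 2
  step 11. node 4  ⊔preds=⊤  new=⊤  old=0  +wl: 0,3
  step 12. node 1  ⊔preds=⊤  new=⊤  stable
  step 13. node 5  ⊔preds=⊤  new=⊤  stable
  step 14. node 6  ⊔preds=⊤  new=⊤  stable
  step 15. node 2  ⊔preds=⊤  new=⊤  old=2  +wl: 5,6,7
  step 16. node 0  ⊔preds=⊤  new=⊤  stable
  step 17. node 3  ⊔preds=⊤  new=⊤  stable
  step 18. node 5  ⊔preds=⊤  new=⊤  stable
  step 19. node 6  ⊔preds=⊤  new=⊤  stable
  step 20. node 7  ⊔preds=⊤  new=⊤  stable

Least fixpoint reached:
  node 0: ⊤
  node 1: ⊤
  node 2: ⊤
  node 3: ⊤
  node 4: ⊤
  node 5: ⊤
  node 6: ⊤
  node 7: ⊤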